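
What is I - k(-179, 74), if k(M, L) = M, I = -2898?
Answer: -2719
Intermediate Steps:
I - k(-179, 74) = -2898 - 1*(-179) = -2898 + 179 = -2719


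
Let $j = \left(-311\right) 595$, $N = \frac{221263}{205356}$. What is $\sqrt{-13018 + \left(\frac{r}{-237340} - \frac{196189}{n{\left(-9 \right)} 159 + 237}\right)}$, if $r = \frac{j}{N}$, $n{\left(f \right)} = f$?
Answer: $\frac{i \sqrt{2578192508799178021347227994}}{447874179582} \approx 113.37 i$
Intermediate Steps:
$N = \frac{221263}{205356}$ ($N = 221263 \cdot \frac{1}{205356} = \frac{221263}{205356} \approx 1.0775$)
$j = -185045$
$r = - \frac{5428585860}{31609}$ ($r = - \frac{185045}{\frac{221263}{205356}} = \left(-185045\right) \frac{205356}{221263} = - \frac{5428585860}{31609} \approx -1.7174 \cdot 10^{5}$)
$\sqrt{-13018 + \left(\frac{r}{-237340} - \frac{196189}{n{\left(-9 \right)} 159 + 237}\right)} = \sqrt{-13018 - \left(- \frac{271429293}{375104003} + \frac{196189}{\left(-9\right) 159 + 237}\right)} = \sqrt{-13018 - \left(- \frac{271429293}{375104003} + \frac{196189}{-1431 + 237}\right)} = \sqrt{-13018 - \left(- \frac{271429293}{375104003} + \frac{196189}{-1194}\right)} = \sqrt{-13018 + \left(\frac{271429293}{375104003} - - \frac{196189}{1194}\right)} = \sqrt{-13018 + \left(\frac{271429293}{375104003} + \frac{196189}{1194}\right)} = \sqrt{-13018 + \frac{73915365820409}{447874179582}} = \sqrt{- \frac{5756510703978067}{447874179582}} = \frac{i \sqrt{2578192508799178021347227994}}{447874179582}$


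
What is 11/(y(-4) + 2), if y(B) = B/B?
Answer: 11/3 ≈ 3.6667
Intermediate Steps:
y(B) = 1
11/(y(-4) + 2) = 11/(1 + 2) = 11/3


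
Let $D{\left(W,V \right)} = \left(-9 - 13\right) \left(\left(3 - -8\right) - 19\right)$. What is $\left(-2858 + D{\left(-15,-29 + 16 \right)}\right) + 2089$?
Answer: $-593$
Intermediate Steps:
$D{\left(W,V \right)} = 176$ ($D{\left(W,V \right)} = - 22 \left(\left(3 + 8\right) - 19\right) = - 22 \left(11 - 19\right) = \left(-22\right) \left(-8\right) = 176$)
$\left(-2858 + D{\left(-15,-29 + 16 \right)}\right) + 2089 = \left(-2858 + 176\right) + 2089 = -2682 + 2089 = -593$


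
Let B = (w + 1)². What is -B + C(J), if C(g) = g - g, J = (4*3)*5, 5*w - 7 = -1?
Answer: -121/25 ≈ -4.8400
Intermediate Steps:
w = 6/5 (w = 7/5 + (⅕)*(-1) = 7/5 - ⅕ = 6/5 ≈ 1.2000)
J = 60 (J = 12*5 = 60)
C(g) = 0
B = 121/25 (B = (6/5 + 1)² = (11/5)² = 121/25 ≈ 4.8400)
-B + C(J) = -1*121/25 + 0 = -121/25 + 0 = -121/25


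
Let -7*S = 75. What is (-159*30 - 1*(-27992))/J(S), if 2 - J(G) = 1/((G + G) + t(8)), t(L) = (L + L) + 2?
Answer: 557328/55 ≈ 10133.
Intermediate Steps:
S = -75/7 (S = -⅐*75 = -75/7 ≈ -10.714)
t(L) = 2 + 2*L (t(L) = 2*L + 2 = 2 + 2*L)
J(G) = 2 - 1/(18 + 2*G) (J(G) = 2 - 1/((G + G) + (2 + 2*8)) = 2 - 1/(2*G + (2 + 16)) = 2 - 1/(2*G + 18) = 2 - 1/(18 + 2*G))
(-159*30 - 1*(-27992))/J(S) = (-159*30 - 1*(-27992))/(((35 + 4*(-75/7))/(2*(9 - 75/7)))) = (-4770 + 27992)/(((35 - 300/7)/(2*(-12/7)))) = 23222/(((½)*(-7/12)*(-55/7))) = 23222/(55/24) = 23222*(24/55) = 557328/55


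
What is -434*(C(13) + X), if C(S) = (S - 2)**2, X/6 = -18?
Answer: -5642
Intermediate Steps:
X = -108 (X = 6*(-18) = -108)
C(S) = (-2 + S)**2
-434*(C(13) + X) = -434*((-2 + 13)**2 - 108) = -434*(11**2 - 108) = -434*(121 - 108) = -434*13 = -5642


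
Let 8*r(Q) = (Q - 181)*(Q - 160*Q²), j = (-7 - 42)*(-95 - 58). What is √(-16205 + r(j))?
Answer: I*√32895640308314/2 ≈ 2.8677e+6*I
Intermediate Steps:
j = 7497 (j = -49*(-153) = 7497)
r(Q) = (-181 + Q)*(Q - 160*Q²)/8 (r(Q) = ((Q - 181)*(Q - 160*Q²))/8 = ((-181 + Q)*(Q - 160*Q²))/8 = (-181 + Q)*(Q - 160*Q²)/8)
√(-16205 + r(j)) = √(-16205 + (⅛)*7497*(-181 - 160*7497² + 28961*7497)) = √(-16205 + (⅛)*7497*(-181 - 160*56205009 + 217120617)) = √(-16205 + (⅛)*7497*(-181 - 8992801440 + 217120617)) = √(-16205 + (⅛)*7497*(-8775681004)) = √(-16205 - 16447820121747/2) = √(-16447820154157/2) = I*√32895640308314/2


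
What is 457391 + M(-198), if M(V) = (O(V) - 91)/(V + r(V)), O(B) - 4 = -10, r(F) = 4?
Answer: 914783/2 ≈ 4.5739e+5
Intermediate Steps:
O(B) = -6 (O(B) = 4 - 10 = -6)
M(V) = -97/(4 + V) (M(V) = (-6 - 91)/(V + 4) = -97/(4 + V))
457391 + M(-198) = 457391 - 97/(4 - 198) = 457391 - 97/(-194) = 457391 - 97*(-1/194) = 457391 + ½ = 914783/2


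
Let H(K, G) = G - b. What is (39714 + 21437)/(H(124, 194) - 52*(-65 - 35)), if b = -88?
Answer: 61151/5482 ≈ 11.155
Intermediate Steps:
H(K, G) = 88 + G (H(K, G) = G - 1*(-88) = G + 88 = 88 + G)
(39714 + 21437)/(H(124, 194) - 52*(-65 - 35)) = (39714 + 21437)/((88 + 194) - 52*(-65 - 35)) = 61151/(282 - 52*(-100)) = 61151/(282 + 5200) = 61151/5482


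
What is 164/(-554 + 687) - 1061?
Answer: -140949/133 ≈ -1059.8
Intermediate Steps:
164/(-554 + 687) - 1061 = 164/133 - 1061 = -140949/133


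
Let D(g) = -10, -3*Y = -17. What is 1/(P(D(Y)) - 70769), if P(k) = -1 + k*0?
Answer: -1/70770 ≈ -1.4130e-5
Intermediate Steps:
Y = 17/3 (Y = -⅓*(-17) = 17/3 ≈ 5.6667)
P(k) = -1 (P(k) = -1 + 0 = -1)
1/(P(D(Y)) - 70769) = 1/(-1 - 70769) = 1/(-70770) = -1/70770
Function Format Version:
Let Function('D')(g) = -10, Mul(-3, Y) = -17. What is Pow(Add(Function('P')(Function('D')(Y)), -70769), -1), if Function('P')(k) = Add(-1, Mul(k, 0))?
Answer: Rational(-1, 70770) ≈ -1.4130e-5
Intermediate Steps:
Y = Rational(17, 3) (Y = Mul(Rational(-1, 3), -17) = Rational(17, 3) ≈ 5.6667)
Function('P')(k) = -1 (Function('P')(k) = Add(-1, 0) = -1)
Pow(Add(Function('P')(Function('D')(Y)), -70769), -1) = Pow(Add(-1, -70769), -1) = Pow(-70770, -1) = Rational(-1, 70770)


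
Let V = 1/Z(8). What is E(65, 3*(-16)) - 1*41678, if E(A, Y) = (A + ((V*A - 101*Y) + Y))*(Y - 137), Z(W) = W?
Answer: -7545649/8 ≈ -9.4321e+5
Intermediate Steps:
V = ⅛ (V = 1/8 = ⅛ ≈ 0.12500)
E(A, Y) = (-137 + Y)*(-100*Y + 9*A/8) (E(A, Y) = (A + ((A/8 - 101*Y) + Y))*(Y - 137) = (A + ((-101*Y + A/8) + Y))*(-137 + Y) = (A + (-100*Y + A/8))*(-137 + Y) = (-100*Y + 9*A/8)*(-137 + Y) = (-137 + Y)*(-100*Y + 9*A/8))
E(65, 3*(-16)) - 1*41678 = (-100*(3*(-16))² + 13700*(3*(-16)) - 1233/8*65 + (9/8)*65*(3*(-16))) - 1*41678 = (-100*(-48)² + 13700*(-48) - 80145/8 + (9/8)*65*(-48)) - 41678 = (-100*2304 - 657600 - 80145/8 - 3510) - 41678 = (-230400 - 657600 - 80145/8 - 3510) - 41678 = -7212225/8 - 41678 = -7545649/8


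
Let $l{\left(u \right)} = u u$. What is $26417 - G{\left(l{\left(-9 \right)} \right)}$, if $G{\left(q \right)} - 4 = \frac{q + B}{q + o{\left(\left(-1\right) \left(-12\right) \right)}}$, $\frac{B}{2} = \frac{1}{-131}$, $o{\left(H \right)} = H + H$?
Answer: $\frac{363300206}{13755} \approx 26412.0$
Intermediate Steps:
$l{\left(u \right)} = u^{2}$
$o{\left(H \right)} = 2 H$
$B = - \frac{2}{131}$ ($B = \frac{2}{-131} = 2 \left(- \frac{1}{131}\right) = - \frac{2}{131} \approx -0.015267$)
$G{\left(q \right)} = 4 + \frac{- \frac{2}{131} + q}{24 + q}$ ($G{\left(q \right)} = 4 + \frac{q - \frac{2}{131}}{q + 2 \left(\left(-1\right) \left(-12\right)\right)} = 4 + \frac{- \frac{2}{131} + q}{q + 2 \cdot 12} = 4 + \frac{- \frac{2}{131} + q}{q + 24} = 4 + \frac{- \frac{2}{131} + q}{24 + q}$)
$26417 - G{\left(l{\left(-9 \right)} \right)} = 26417 - \frac{12574 + 655 \left(-9\right)^{2}}{131 \left(24 + \left(-9\right)^{2}\right)} = 26417 - \frac{12574 + 655 \cdot 81}{131 \left(24 + 81\right)} = 26417 - \frac{12574 + 53055}{131 \cdot 105} = 26417 - \frac{1}{131} \cdot \frac{1}{105} \cdot 65629 = 26417 - \frac{65629}{13755} = \frac{363300206}{13755}$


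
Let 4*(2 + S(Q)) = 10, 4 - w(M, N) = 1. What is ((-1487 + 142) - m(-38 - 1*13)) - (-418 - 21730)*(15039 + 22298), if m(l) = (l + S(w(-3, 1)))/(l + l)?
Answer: 168695460223/204 ≈ 8.2694e+8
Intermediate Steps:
w(M, N) = 3 (w(M, N) = 4 - 1*1 = 4 - 1 = 3)
S(Q) = ½ (S(Q) = -2 + (¼)*10 = -2 + 5/2 = ½)
m(l) = (½ + l)/(2*l) (m(l) = (l + ½)/(l + l) = (½ + l)/((2*l)) = (½ + l)*(1/(2*l)) = (½ + l)/(2*l))
((-1487 + 142) - m(-38 - 1*13)) - (-418 - 21730)*(15039 + 22298) = ((-1487 + 142) - (1 + 2*(-38 - 1*13))/(4*(-38 - 1*13))) - (-418 - 21730)*(15039 + 22298) = (-1345 - (1 + 2*(-38 - 13))/(4*(-38 - 13))) - (-22148)*37337 = (-1345 - (1 + 2*(-51))/(4*(-51))) - 1*(-826939876) = (-1345 - (-1)*(1 - 102)/(4*51)) + 826939876 = (-1345 - (-1)*(-101)/(4*51)) + 826939876 = (-1345 - 1*101/204) + 826939876 = (-1345 - 101/204) + 826939876 = -274481/204 + 826939876 = 168695460223/204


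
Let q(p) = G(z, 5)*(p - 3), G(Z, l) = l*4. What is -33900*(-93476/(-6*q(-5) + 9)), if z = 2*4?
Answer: 1056278800/323 ≈ 3.2702e+6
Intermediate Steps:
z = 8
G(Z, l) = 4*l
q(p) = -60 + 20*p (q(p) = (4*5)*(p - 3) = 20*(-3 + p) = -60 + 20*p)
-33900*(-93476/(-6*q(-5) + 9)) = -33900*(-93476/(-6*(-60 + 20*(-5)) + 9)) = -33900*(-93476/(-6*(-60 - 100) + 9)) = -33900*(-93476/(-6*(-160) + 9)) = -33900*(-93476/(960 + 9)) = -33900/(969*(-1/93476)) = -33900/(-969/93476) = -33900*(-93476/969) = 1056278800/323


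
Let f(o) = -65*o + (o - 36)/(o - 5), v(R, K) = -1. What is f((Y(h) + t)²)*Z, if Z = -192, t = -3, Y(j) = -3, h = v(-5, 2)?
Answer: 449280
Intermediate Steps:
h = -1
f(o) = -65*o + (-36 + o)/(-5 + o)
f((Y(h) + t)²)*Z = ((-36 - 65*(-3 - 3)⁴ + 326*(-3 - 3)²)/(-5 + (-3 - 3)²))*(-192) = ((-36 - 65*((-6)²)² + 326*(-6)²)/(-5 + (-6)²))*(-192) = ((-36 - 65*36² + 326*36)/(-5 + 36))*(-192) = ((-36 - 65*1296 + 11736)/31)*(-192) = ((-36 - 84240 + 11736)/31)*(-192) = ((1/31)*(-72540))*(-192) = -2340*(-192) = 449280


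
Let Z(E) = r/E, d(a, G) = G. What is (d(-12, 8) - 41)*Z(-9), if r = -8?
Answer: -88/3 ≈ -29.333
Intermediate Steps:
Z(E) = -8/E
(d(-12, 8) - 41)*Z(-9) = (8 - 41)*(-8/(-9)) = -(-264)*(-1)/9 = -33*8/9 = -88/3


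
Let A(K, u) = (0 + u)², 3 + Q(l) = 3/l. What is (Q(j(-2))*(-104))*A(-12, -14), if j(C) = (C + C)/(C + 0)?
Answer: 30576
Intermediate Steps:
j(C) = 2 (j(C) = (2*C)/C = 2)
Q(l) = -3 + 3/l
A(K, u) = u²
(Q(j(-2))*(-104))*A(-12, -14) = ((-3 + 3/2)*(-104))*(-14)² = ((-3 + 3*(½))*(-104))*196 = ((-3 + 3/2)*(-104))*196 = -3/2*(-104)*196 = 156*196 = 30576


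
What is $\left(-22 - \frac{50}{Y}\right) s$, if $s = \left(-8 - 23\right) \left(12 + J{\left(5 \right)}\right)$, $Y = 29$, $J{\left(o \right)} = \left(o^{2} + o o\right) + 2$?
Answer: $\frac{1364992}{29} \approx 47069.0$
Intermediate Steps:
$J{\left(o \right)} = 2 + 2 o^{2}$ ($J{\left(o \right)} = \left(o^{2} + o^{2}\right) + 2 = 2 o^{2} + 2 = 2 + 2 o^{2}$)
$s = -1984$ ($s = \left(-8 - 23\right) \left(12 + \left(2 + 2 \cdot 5^{2}\right)\right) = - 31 \left(12 + \left(2 + 2 \cdot 25\right)\right) = - 31 \left(12 + \left(2 + 50\right)\right) = - 31 \left(12 + 52\right) = \left(-31\right) 64 = -1984$)
$\left(-22 - \frac{50}{Y}\right) s = \left(-22 - \frac{50}{29}\right) \left(-1984\right) = \left(- \frac{688}{29}\right) \left(-1984\right) = \frac{1364992}{29}$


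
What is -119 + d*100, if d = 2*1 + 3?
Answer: 381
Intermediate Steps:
d = 5 (d = 2 + 3 = 5)
-119 + d*100 = -119 + 5*100 = -119 + 500 = 381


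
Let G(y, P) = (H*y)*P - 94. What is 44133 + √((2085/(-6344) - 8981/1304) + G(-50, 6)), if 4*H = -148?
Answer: 44133 + √735065857274398/258518 ≈ 44238.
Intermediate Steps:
H = -37 (H = (¼)*(-148) = -37)
G(y, P) = -94 - 37*P*y (G(y, P) = (-37*y)*P - 94 = -37*P*y - 94 = -94 - 37*P*y)
44133 + √((2085/(-6344) - 8981/1304) + G(-50, 6)) = 44133 + √((2085/(-6344) - 8981/1304) + (-94 - 37*6*(-50))) = 44133 + √((2085*(-1/6344) - 8981*1/1304) + (-94 + 11100)) = 44133 + √((-2085/6344 - 8981/1304) + 11006) = 44133 + √(-1865447/258518 + 11006) = 44133 + √(2843383661/258518) = 44133 + √735065857274398/258518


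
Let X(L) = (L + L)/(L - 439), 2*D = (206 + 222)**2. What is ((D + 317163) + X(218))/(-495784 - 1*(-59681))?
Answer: -90334419/96378763 ≈ -0.93729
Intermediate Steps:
D = 91592 (D = (206 + 222)**2/2 = (1/2)*428**2 = (1/2)*183184 = 91592)
X(L) = 2*L/(-439 + L) (X(L) = (2*L)/(-439 + L) = 2*L/(-439 + L))
((D + 317163) + X(218))/(-495784 - 1*(-59681)) = ((91592 + 317163) + 2*218/(-439 + 218))/(-495784 - 1*(-59681)) = (408755 + 2*218/(-221))/(-495784 + 59681) = (408755 + 2*218*(-1/221))/(-436103) = (408755 - 436/221)*(-1/436103) = (90334419/221)*(-1/436103) = -90334419/96378763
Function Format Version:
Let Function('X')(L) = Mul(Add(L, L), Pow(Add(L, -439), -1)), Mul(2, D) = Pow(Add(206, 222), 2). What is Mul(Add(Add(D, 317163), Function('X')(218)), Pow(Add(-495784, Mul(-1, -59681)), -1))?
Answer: Rational(-90334419, 96378763) ≈ -0.93729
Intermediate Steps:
D = 91592 (D = Mul(Rational(1, 2), Pow(Add(206, 222), 2)) = Mul(Rational(1, 2), Pow(428, 2)) = Mul(Rational(1, 2), 183184) = 91592)
Function('X')(L) = Mul(2, L, Pow(Add(-439, L), -1)) (Function('X')(L) = Mul(Mul(2, L), Pow(Add(-439, L), -1)) = Mul(2, L, Pow(Add(-439, L), -1)))
Mul(Add(Add(D, 317163), Function('X')(218)), Pow(Add(-495784, Mul(-1, -59681)), -1)) = Mul(Add(Add(91592, 317163), Mul(2, 218, Pow(Add(-439, 218), -1))), Pow(Add(-495784, Mul(-1, -59681)), -1)) = Mul(Add(408755, Mul(2, 218, Pow(-221, -1))), Pow(Add(-495784, 59681), -1)) = Mul(Add(408755, Mul(2, 218, Rational(-1, 221))), Pow(-436103, -1)) = Mul(Add(408755, Rational(-436, 221)), Rational(-1, 436103)) = Mul(Rational(90334419, 221), Rational(-1, 436103)) = Rational(-90334419, 96378763)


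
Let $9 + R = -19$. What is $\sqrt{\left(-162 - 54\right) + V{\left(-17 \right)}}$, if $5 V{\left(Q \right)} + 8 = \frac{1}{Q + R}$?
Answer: $\frac{i \sqrt{48961}}{15} \approx 14.751 i$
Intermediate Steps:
$R = -28$ ($R = -9 - 19 = -28$)
$V{\left(Q \right)} = - \frac{8}{5} + \frac{1}{5 \left(-28 + Q\right)}$ ($V{\left(Q \right)} = - \frac{8}{5} + \frac{1}{5 \left(Q - 28\right)} = - \frac{8}{5} + \frac{1}{5 \left(-28 + Q\right)}$)
$\sqrt{\left(-162 - 54\right) + V{\left(-17 \right)}} = \sqrt{\left(-162 - 54\right) + \frac{225 - -136}{5 \left(-28 - 17\right)}} = \sqrt{\left(-162 - 54\right) + \frac{225 + 136}{5 \left(-45\right)}} = \sqrt{-216 + \frac{1}{5} \left(- \frac{1}{45}\right) 361} = \sqrt{-216 - \frac{361}{225}} = \sqrt{- \frac{48961}{225}} = \frac{i \sqrt{48961}}{15}$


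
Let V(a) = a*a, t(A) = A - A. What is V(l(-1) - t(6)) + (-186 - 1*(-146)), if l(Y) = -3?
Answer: -31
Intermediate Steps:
t(A) = 0
V(a) = a²
V(l(-1) - t(6)) + (-186 - 1*(-146)) = (-3 - 1*0)² + (-186 - 1*(-146)) = (-3 + 0)² + (-186 + 146) = (-3)² - 40 = 9 - 40 = -31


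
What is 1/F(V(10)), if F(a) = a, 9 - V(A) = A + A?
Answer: -1/11 ≈ -0.090909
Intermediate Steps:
V(A) = 9 - 2*A (V(A) = 9 - (A + A) = 9 - 2*A)
1/F(V(10)) = 1/(9 - 2*10) = 1/(9 - 20) = 1/(-11) = -1/11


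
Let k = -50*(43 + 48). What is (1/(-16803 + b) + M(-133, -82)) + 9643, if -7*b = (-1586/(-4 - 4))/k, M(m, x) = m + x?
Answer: 1552502518292/164669339 ≈ 9428.0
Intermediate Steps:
k = -4550 (k = -50*91 = -4550)
b = 61/9800 (b = --1586/(-4 - 4)/(7*(-4550)) = --1586/(-8)*(-1)/(7*4550) = -(-⅛*(-1586))*(-1)/(7*4550) = -793*(-1)/(28*4550) = -⅐*(-61/1400) = 61/9800 ≈ 0.0062245)
(1/(-16803 + b) + M(-133, -82)) + 9643 = (1/(-16803 + 61/9800) + (-133 - 82)) + 9643 = (1/(-164669339/9800) - 215) + 9643 = (-9800/164669339 - 215) + 9643 = -35403917685/164669339 + 9643 = 1552502518292/164669339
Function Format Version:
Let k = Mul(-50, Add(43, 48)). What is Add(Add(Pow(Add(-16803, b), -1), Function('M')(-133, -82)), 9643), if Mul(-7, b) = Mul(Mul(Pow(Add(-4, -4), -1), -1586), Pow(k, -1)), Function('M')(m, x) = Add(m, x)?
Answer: Rational(1552502518292, 164669339) ≈ 9428.0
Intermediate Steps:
k = -4550 (k = Mul(-50, 91) = -4550)
b = Rational(61, 9800) (b = Mul(Rational(-1, 7), Mul(Mul(Pow(Add(-4, -4), -1), -1586), Pow(-4550, -1))) = Mul(Rational(-1, 7), Mul(Mul(Pow(-8, -1), -1586), Rational(-1, 4550))) = Mul(Rational(-1, 7), Mul(Mul(Rational(-1, 8), -1586), Rational(-1, 4550))) = Mul(Rational(-1, 7), Mul(Rational(793, 4), Rational(-1, 4550))) = Mul(Rational(-1, 7), Rational(-61, 1400)) = Rational(61, 9800) ≈ 0.0062245)
Add(Add(Pow(Add(-16803, b), -1), Function('M')(-133, -82)), 9643) = Add(Add(Pow(Add(-16803, Rational(61, 9800)), -1), Add(-133, -82)), 9643) = Add(Add(Pow(Rational(-164669339, 9800), -1), -215), 9643) = Add(Add(Rational(-9800, 164669339), -215), 9643) = Add(Rational(-35403917685, 164669339), 9643) = Rational(1552502518292, 164669339)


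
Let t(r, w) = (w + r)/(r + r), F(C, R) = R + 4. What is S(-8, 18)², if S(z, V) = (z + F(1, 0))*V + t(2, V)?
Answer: 4489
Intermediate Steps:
F(C, R) = 4 + R
t(r, w) = (r + w)/(2*r) (t(r, w) = (r + w)/((2*r)) = (r + w)*(1/(2*r)) = (r + w)/(2*r))
S(z, V) = ½ + V/4 + V*(4 + z) (S(z, V) = (z + (4 + 0))*V + (½)*(2 + V)/2 = (z + 4)*V + (½)*(½)*(2 + V) = (4 + z)*V + (½ + V/4) = V*(4 + z) + (½ + V/4) = ½ + V/4 + V*(4 + z))
S(-8, 18)² = (½ + (17/4)*18 + 18*(-8))² = (½ + 153/2 - 144)² = (-67)² = 4489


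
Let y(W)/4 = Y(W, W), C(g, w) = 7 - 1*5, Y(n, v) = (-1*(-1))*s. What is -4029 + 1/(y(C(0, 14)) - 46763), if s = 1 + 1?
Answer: -188375896/46755 ≈ -4029.0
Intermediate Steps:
s = 2
Y(n, v) = 2 (Y(n, v) = -1*(-1)*2 = 1*2 = 2)
C(g, w) = 2 (C(g, w) = 7 - 5 = 2)
y(W) = 8 (y(W) = 4*2 = 8)
-4029 + 1/(y(C(0, 14)) - 46763) = -4029 + 1/(8 - 46763) = -4029 + 1/(-46755) = -4029 - 1/46755 = -188375896/46755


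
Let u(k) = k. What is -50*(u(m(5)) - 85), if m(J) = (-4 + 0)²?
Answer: 3450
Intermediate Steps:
m(J) = 16 (m(J) = (-4)² = 16)
-50*(u(m(5)) - 85) = -50*(16 - 85) = -50*(-69) = 3450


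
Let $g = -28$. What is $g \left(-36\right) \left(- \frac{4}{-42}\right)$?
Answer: $96$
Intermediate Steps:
$g \left(-36\right) \left(- \frac{4}{-42}\right) = \left(-28\right) \left(-36\right) \left(- \frac{4}{-42}\right) = 1008 \left(\left(-4\right) \left(- \frac{1}{42}\right)\right) = 1008 \cdot \frac{2}{21} = 96$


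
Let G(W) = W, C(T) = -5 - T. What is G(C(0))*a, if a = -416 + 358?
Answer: 290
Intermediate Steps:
a = -58
G(C(0))*a = (-5 - 1*0)*(-58) = (-5 + 0)*(-58) = -5*(-58) = 290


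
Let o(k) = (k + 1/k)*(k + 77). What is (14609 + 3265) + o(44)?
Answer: 92803/4 ≈ 23201.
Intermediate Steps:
o(k) = (77 + k)*(k + 1/k) (o(k) = (k + 1/k)*(77 + k) = (77 + k)*(k + 1/k))
(14609 + 3265) + o(44) = (14609 + 3265) + (1 + 44² + 77*44 + 77/44) = 17874 + (1 + 1936 + 3388 + 77*(1/44)) = 17874 + (1 + 1936 + 3388 + 7/4) = 17874 + 21307/4 = 92803/4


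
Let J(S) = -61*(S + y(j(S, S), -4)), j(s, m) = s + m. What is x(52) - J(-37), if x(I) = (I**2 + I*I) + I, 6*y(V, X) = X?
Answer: 9487/3 ≈ 3162.3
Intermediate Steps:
j(s, m) = m + s
y(V, X) = X/6
x(I) = I + 2*I**2 (x(I) = (I**2 + I**2) + I = 2*I**2 + I = I + 2*I**2)
J(S) = 122/3 - 61*S (J(S) = -61*(S + (1/6)*(-4)) = -61*(S - 2/3) = -61*(-2/3 + S) = 122/3 - 61*S)
x(52) - J(-37) = 52*(1 + 2*52) - (122/3 - 61*(-37)) = 52*(1 + 104) - (122/3 + 2257) = 52*105 - 1*6893/3 = 5460 - 6893/3 = 9487/3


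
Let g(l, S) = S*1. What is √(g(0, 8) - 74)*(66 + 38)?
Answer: 104*I*√66 ≈ 844.9*I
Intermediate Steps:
g(l, S) = S
√(g(0, 8) - 74)*(66 + 38) = √(8 - 74)*(66 + 38) = √(-66)*104 = (I*√66)*104 = 104*I*√66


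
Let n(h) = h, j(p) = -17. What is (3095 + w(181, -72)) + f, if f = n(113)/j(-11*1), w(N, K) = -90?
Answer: 50972/17 ≈ 2998.4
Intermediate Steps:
f = -113/17 (f = 113/(-17) = 113*(-1/17) = -113/17 ≈ -6.6471)
(3095 + w(181, -72)) + f = (3095 - 90) - 113/17 = 3005 - 113/17 = 50972/17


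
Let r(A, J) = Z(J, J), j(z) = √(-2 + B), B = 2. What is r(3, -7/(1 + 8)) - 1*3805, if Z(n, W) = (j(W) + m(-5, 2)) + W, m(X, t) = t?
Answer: -34234/9 ≈ -3803.8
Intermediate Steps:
j(z) = 0 (j(z) = √(-2 + 2) = √0 = 0)
Z(n, W) = 2 + W (Z(n, W) = (0 + 2) + W = 2 + W)
r(A, J) = 2 + J
r(3, -7/(1 + 8)) - 1*3805 = (2 - 7/(1 + 8)) - 1*3805 = (2 - 7/9) - 3805 = 11/9 - 3805 = -34234/9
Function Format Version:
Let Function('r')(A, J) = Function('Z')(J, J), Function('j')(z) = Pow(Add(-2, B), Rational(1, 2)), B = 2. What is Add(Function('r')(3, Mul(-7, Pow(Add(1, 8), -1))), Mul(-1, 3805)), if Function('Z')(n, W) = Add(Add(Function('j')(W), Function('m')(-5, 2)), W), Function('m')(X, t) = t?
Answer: Rational(-34234, 9) ≈ -3803.8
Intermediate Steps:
Function('j')(z) = 0 (Function('j')(z) = Pow(Add(-2, 2), Rational(1, 2)) = Pow(0, Rational(1, 2)) = 0)
Function('Z')(n, W) = Add(2, W) (Function('Z')(n, W) = Add(Add(0, 2), W) = Add(2, W))
Function('r')(A, J) = Add(2, J)
Add(Function('r')(3, Mul(-7, Pow(Add(1, 8), -1))), Mul(-1, 3805)) = Add(Add(2, Mul(-7, Pow(Add(1, 8), -1))), Mul(-1, 3805)) = Add(Add(2, Mul(-7, Pow(9, -1))), -3805) = Add(Add(2, Mul(-7, Rational(1, 9))), -3805) = Add(Add(2, Rational(-7, 9)), -3805) = Add(Rational(11, 9), -3805) = Rational(-34234, 9)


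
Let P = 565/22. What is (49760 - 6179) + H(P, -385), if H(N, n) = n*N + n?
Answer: 66617/2 ≈ 33309.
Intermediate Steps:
P = 565/22 (P = 565*(1/22) = 565/22 ≈ 25.682)
H(N, n) = n + N*n (H(N, n) = N*n + n = n + N*n)
(49760 - 6179) + H(P, -385) = (49760 - 6179) - 385*(1 + 565/22) = 43581 - 385*587/22 = 43581 - 20545/2 = 66617/2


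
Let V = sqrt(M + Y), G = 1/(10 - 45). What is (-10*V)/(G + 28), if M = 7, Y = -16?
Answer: -1050*I/979 ≈ -1.0725*I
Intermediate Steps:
G = -1/35 (G = 1/(-35) = -1/35 ≈ -0.028571)
V = 3*I (V = sqrt(7 - 16) = sqrt(-9) = 3*I ≈ 3.0*I)
(-10*V)/(G + 28) = (-30*I)/(-1/35 + 28) = (-30*I)/(979/35) = -30*I*(35/979) = -1050*I/979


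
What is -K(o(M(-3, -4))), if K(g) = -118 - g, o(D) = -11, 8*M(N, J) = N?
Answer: 107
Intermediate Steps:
M(N, J) = N/8
-K(o(M(-3, -4))) = -(-118 - 1*(-11)) = -(-118 + 11) = -1*(-107) = 107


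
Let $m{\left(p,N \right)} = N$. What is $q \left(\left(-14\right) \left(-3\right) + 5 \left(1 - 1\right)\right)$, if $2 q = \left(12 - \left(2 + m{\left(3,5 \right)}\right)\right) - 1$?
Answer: $84$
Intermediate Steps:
$q = 2$ ($q = \frac{\left(12 - 7\right) - 1}{2} = \frac{5 - 1}{2} = \frac{1}{2} \cdot 4 = 2$)
$q \left(\left(-14\right) \left(-3\right) + 5 \left(1 - 1\right)\right) = 2 \left(\left(-14\right) \left(-3\right) + 5 \left(1 - 1\right)\right) = 2 \left(42 + 5 \cdot 0\right) = 2 \left(42 + 0\right) = 2 \cdot 42 = 84$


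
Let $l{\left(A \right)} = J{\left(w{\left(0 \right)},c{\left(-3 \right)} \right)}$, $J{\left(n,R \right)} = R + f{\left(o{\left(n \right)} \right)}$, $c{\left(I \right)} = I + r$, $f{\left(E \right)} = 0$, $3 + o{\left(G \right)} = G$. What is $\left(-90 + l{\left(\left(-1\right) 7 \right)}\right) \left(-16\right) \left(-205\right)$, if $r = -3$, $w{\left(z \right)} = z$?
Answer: $-314880$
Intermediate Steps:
$o{\left(G \right)} = -3 + G$
$c{\left(I \right)} = -3 + I$ ($c{\left(I \right)} = I - 3 = -3 + I$)
$J{\left(n,R \right)} = R$ ($J{\left(n,R \right)} = R + 0 = R$)
$l{\left(A \right)} = -6$ ($l{\left(A \right)} = -3 - 3 = -6$)
$\left(-90 + l{\left(\left(-1\right) 7 \right)}\right) \left(-16\right) \left(-205\right) = \left(-90 - 6\right) \left(-16\right) \left(-205\right) = \left(-96\right) \left(-16\right) \left(-205\right) = 1536 \left(-205\right) = -314880$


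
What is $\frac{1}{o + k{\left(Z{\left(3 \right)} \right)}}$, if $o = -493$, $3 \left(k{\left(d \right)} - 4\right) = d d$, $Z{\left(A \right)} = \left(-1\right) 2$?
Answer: $- \frac{3}{1463} \approx -0.0020506$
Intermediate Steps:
$Z{\left(A \right)} = -2$
$k{\left(d \right)} = 4 + \frac{d^{2}}{3}$ ($k{\left(d \right)} = 4 + \frac{d d}{3} = 4 + \frac{d^{2}}{3}$)
$\frac{1}{o + k{\left(Z{\left(3 \right)} \right)}} = \frac{1}{-493 + \left(4 + \frac{\left(-2\right)^{2}}{3}\right)} = \frac{1}{-493 + \left(4 + \frac{1}{3} \cdot 4\right)} = \frac{1}{-493 + \left(4 + \frac{4}{3}\right)} = \frac{1}{-493 + \frac{16}{3}} = \frac{1}{- \frac{1463}{3}} = - \frac{3}{1463}$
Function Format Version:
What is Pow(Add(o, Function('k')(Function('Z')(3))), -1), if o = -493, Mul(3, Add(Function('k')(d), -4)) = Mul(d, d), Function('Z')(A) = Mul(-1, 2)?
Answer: Rational(-3, 1463) ≈ -0.0020506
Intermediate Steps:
Function('Z')(A) = -2
Function('k')(d) = Add(4, Mul(Rational(1, 3), Pow(d, 2))) (Function('k')(d) = Add(4, Mul(Rational(1, 3), Mul(d, d))) = Add(4, Mul(Rational(1, 3), Pow(d, 2))))
Pow(Add(o, Function('k')(Function('Z')(3))), -1) = Pow(Add(-493, Add(4, Mul(Rational(1, 3), Pow(-2, 2)))), -1) = Pow(Add(-493, Add(4, Mul(Rational(1, 3), 4))), -1) = Pow(Add(-493, Add(4, Rational(4, 3))), -1) = Pow(Add(-493, Rational(16, 3)), -1) = Pow(Rational(-1463, 3), -1) = Rational(-3, 1463)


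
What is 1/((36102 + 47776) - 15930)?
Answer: 1/67948 ≈ 1.4717e-5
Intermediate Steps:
1/((36102 + 47776) - 15930) = 1/(83878 - 15930) = 1/67948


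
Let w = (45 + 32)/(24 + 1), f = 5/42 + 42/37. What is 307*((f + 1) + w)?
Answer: 63620531/38850 ≈ 1637.6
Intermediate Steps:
f = 1949/1554 (f = 5*(1/42) + 42*(1/37) = 5/42 + 42/37 = 1949/1554 ≈ 1.2542)
w = 77/25 ≈ 3.0800
307*((f + 1) + w) = 307*((1949/1554 + 1) + 77/25) = 307*(3503/1554 + 77/25) = 307*(207233/38850) = 63620531/38850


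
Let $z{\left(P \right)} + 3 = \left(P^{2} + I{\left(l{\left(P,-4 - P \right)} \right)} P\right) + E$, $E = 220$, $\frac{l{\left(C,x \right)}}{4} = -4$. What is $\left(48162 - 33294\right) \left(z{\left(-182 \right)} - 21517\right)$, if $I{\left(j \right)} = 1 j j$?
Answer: $-516930624$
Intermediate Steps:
$l{\left(C,x \right)} = -16$ ($l{\left(C,x \right)} = 4 \left(-4\right) = -16$)
$I{\left(j \right)} = j^{2}$ ($I{\left(j \right)} = j j = j^{2}$)
$z{\left(P \right)} = 217 + P^{2} + 256 P$ ($z{\left(P \right)} = -3 + \left(\left(P^{2} + \left(-16\right)^{2} P\right) + 220\right) = -3 + \left(\left(P^{2} + 256 P\right) + 220\right) = -3 + \left(220 + P^{2} + 256 P\right) = 217 + P^{2} + 256 P$)
$\left(48162 - 33294\right) \left(z{\left(-182 \right)} - 21517\right) = \left(48162 - 33294\right) \left(\left(217 + \left(-182\right)^{2} + 256 \left(-182\right)\right) - 21517\right) = 14868 \left(\left(217 + 33124 - 46592\right) - 21517\right) = 14868 \left(-13251 - 21517\right) = 14868 \left(-34768\right) = -516930624$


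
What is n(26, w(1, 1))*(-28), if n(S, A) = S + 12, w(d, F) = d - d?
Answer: -1064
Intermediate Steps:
w(d, F) = 0
n(S, A) = 12 + S
n(26, w(1, 1))*(-28) = (12 + 26)*(-28) = 38*(-28) = -1064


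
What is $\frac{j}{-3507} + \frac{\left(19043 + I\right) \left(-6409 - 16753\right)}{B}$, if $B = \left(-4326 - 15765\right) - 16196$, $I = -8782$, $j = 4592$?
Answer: $\frac{119046502010}{18179787} \approx 6548.3$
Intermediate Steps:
$B = -36287$ ($B = -20091 - 16196 = -36287$)
$\frac{j}{-3507} + \frac{\left(19043 + I\right) \left(-6409 - 16753\right)}{B} = \frac{4592}{-3507} + \frac{\left(19043 - 8782\right) \left(-6409 - 16753\right)}{-36287} = 4592 \left(- \frac{1}{3507}\right) + 10261 \left(-23162\right) \left(- \frac{1}{36287}\right) = - \frac{656}{501} - - \frac{237665282}{36287} = - \frac{656}{501} + \frac{237665282}{36287} = \frac{119046502010}{18179787}$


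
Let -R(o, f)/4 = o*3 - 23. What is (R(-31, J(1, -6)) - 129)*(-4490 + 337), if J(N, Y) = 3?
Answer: -1391255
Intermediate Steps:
R(o, f) = 92 - 12*o (R(o, f) = -4*(o*3 - 23) = -4*(3*o - 23) = -4*(-23 + 3*o) = 92 - 12*o)
(R(-31, J(1, -6)) - 129)*(-4490 + 337) = ((92 - 12*(-31)) - 129)*(-4490 + 337) = ((92 + 372) - 129)*(-4153) = (464 - 129)*(-4153) = 335*(-4153) = -1391255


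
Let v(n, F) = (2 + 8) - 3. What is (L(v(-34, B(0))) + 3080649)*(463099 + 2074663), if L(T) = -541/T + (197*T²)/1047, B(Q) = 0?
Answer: 57296518650285730/7329 ≈ 7.8178e+12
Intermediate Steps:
v(n, F) = 7 (v(n, F) = 10 - 3 = 7)
L(T) = -541/T + 197*T²/1047 (L(T) = -541/T + (197*T²)*(1/1047) = -541/T + 197*T²/1047)
(L(v(-34, B(0))) + 3080649)*(463099 + 2074663) = ((1/1047)*(-566427 + 197*7³)/7 + 3080649)*(463099 + 2074663) = ((1/1047)*(⅐)*(-566427 + 197*343) + 3080649)*2537762 = ((1/1047)*(⅐)*(-566427 + 67571) + 3080649)*2537762 = ((1/1047)*(⅐)*(-498856) + 3080649)*2537762 = (-498856/7329 + 3080649)*2537762 = (22577577665/7329)*2537762 = 57296518650285730/7329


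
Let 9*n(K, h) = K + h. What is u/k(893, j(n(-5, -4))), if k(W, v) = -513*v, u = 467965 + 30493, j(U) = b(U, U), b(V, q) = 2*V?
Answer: 249229/513 ≈ 485.83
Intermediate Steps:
n(K, h) = K/9 + h/9 (n(K, h) = (K + h)/9 = K/9 + h/9)
j(U) = 2*U
u = 498458
u/k(893, j(n(-5, -4))) = 498458/((-1026*((⅑)*(-5) + (⅑)*(-4)))) = 498458/((-1026*(-5/9 - 4/9))) = 498458/((-1026*(-1))) = 498458/((-513*(-2))) = 498458/1026 = 498458*(1/1026) = 249229/513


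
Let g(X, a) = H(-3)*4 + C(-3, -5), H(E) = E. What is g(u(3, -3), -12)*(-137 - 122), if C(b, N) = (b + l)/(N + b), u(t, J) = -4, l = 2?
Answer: 24605/8 ≈ 3075.6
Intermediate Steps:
C(b, N) = (2 + b)/(N + b) (C(b, N) = (b + 2)/(N + b) = (2 + b)/(N + b))
g(X, a) = -95/8 (g(X, a) = -3*4 + (2 - 3)/(-5 - 3) = -12 - 1/(-8) = -12 - ⅛*(-1) = -12 + ⅛ = -95/8)
g(u(3, -3), -12)*(-137 - 122) = -95*(-137 - 122)/8 = -95/8*(-259) = 24605/8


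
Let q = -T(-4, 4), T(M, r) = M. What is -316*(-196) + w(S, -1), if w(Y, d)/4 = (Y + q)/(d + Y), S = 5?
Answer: 61945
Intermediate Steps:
q = 4 (q = -1*(-4) = 4)
w(Y, d) = 4*(4 + Y)/(Y + d) (w(Y, d) = 4*((Y + 4)/(d + Y)) = 4*((4 + Y)/(Y + d)) = 4*(4 + Y)/(Y + d))
-316*(-196) + w(S, -1) = -316*(-196) + 4*(4 + 5)/(5 - 1) = 61936 + 4*9/4 = 61936 + 4*(1/4)*9 = 61936 + 9 = 61945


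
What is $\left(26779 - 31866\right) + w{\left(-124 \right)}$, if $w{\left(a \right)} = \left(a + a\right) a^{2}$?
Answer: $-3818335$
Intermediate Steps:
$w{\left(a \right)} = 2 a^{3}$ ($w{\left(a \right)} = 2 a a^{2} = 2 a^{3}$)
$\left(26779 - 31866\right) + w{\left(-124 \right)} = \left(26779 - 31866\right) + 2 \left(-124\right)^{3} = -5087 + 2 \left(-1906624\right) = -5087 - 3813248 = -3818335$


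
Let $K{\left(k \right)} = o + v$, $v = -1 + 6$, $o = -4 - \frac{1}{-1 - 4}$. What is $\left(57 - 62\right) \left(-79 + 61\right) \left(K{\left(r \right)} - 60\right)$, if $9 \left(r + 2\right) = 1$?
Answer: $-5292$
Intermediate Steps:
$o = - \frac{19}{5}$ ($o = -4 - \frac{1}{-5} = -4 - - \frac{1}{5} = -4 + \frac{1}{5} = - \frac{19}{5} \approx -3.8$)
$v = 5$
$r = - \frac{17}{9}$ ($r = -2 + \frac{1}{9} \cdot 1 = -2 + \frac{1}{9} = - \frac{17}{9} \approx -1.8889$)
$K{\left(k \right)} = \frac{6}{5}$ ($K{\left(k \right)} = - \frac{19}{5} + 5 = \frac{6}{5}$)
$\left(57 - 62\right) \left(-79 + 61\right) \left(K{\left(r \right)} - 60\right) = \left(57 - 62\right) \left(-79 + 61\right) \left(\frac{6}{5} - 60\right) = \left(-5\right) \left(-18\right) \left(- \frac{294}{5}\right) = 90 \left(- \frac{294}{5}\right) = -5292$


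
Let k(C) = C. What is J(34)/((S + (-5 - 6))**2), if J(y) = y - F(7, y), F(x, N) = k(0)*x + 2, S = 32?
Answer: 32/441 ≈ 0.072562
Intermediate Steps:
F(x, N) = 2 (F(x, N) = 0*x + 2 = 0 + 2 = 2)
J(y) = -2 + y (J(y) = y - 1*2 = y - 2 = -2 + y)
J(34)/((S + (-5 - 6))**2) = (-2 + 34)/((32 + (-5 - 6))**2) = 32/((32 - 11)**2) = 32/(21**2) = 32/441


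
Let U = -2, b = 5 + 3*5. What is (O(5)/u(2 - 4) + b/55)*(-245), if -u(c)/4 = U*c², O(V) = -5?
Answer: -17885/352 ≈ -50.810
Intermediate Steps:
b = 20 (b = 5 + 15 = 20)
u(c) = 8*c² (u(c) = -(-8)*c² = 8*c²)
(O(5)/u(2 - 4) + b/55)*(-245) = (-5*1/(8*(2 - 4)²) + 20/55)*(-245) = (-5/(8*(-2)²) + 20*(1/55))*(-245) = (-5/(8*4) + 4/11)*(-245) = (-5/32 + 4/11)*(-245) = (73/352)*(-245) = -17885/352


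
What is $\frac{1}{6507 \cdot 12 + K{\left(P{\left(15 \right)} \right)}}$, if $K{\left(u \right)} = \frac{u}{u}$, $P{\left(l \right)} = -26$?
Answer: $\frac{1}{78085} \approx 1.2807 \cdot 10^{-5}$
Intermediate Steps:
$K{\left(u \right)} = 1$
$\frac{1}{6507 \cdot 12 + K{\left(P{\left(15 \right)} \right)}} = \frac{1}{6507 \cdot 12 + 1} = \frac{1}{78084 + 1} = \frac{1}{78085}$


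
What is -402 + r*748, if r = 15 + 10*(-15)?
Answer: -101382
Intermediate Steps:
r = -135 (r = 15 - 150 = -135)
-402 + r*748 = -402 - 135*748 = -402 - 100980 = -101382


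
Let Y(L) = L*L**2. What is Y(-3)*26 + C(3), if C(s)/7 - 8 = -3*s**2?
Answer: -835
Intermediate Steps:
Y(L) = L**3
C(s) = 56 - 21*s**2 (C(s) = 56 + 7*(-3*s**2) = 56 - 21*s**2)
Y(-3)*26 + C(3) = (-3)**3*26 + (56 - 21*3**2) = -27*26 + (56 - 21*9) = -702 + (56 - 189) = -702 - 133 = -835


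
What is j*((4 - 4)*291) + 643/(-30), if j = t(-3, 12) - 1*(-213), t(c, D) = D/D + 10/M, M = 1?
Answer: -643/30 ≈ -21.433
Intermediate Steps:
t(c, D) = 11 (t(c, D) = D/D + 10/1 = 1 + 10*1 = 1 + 10 = 11)
j = 224 (j = 11 - 1*(-213) = 11 + 213 = 224)
j*((4 - 4)*291) + 643/(-30) = 224*((4 - 4)*291) + 643/(-30) = 224*(0*291) + 643*(-1/30) = 224*0 - 643/30 = 0 - 643/30 = -643/30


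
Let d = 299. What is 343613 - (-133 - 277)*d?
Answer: 466203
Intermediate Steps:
343613 - (-133 - 277)*d = 343613 - (-133 - 277)*299 = 343613 - (-410)*299 = 343613 - 1*(-122590) = 343613 + 122590 = 466203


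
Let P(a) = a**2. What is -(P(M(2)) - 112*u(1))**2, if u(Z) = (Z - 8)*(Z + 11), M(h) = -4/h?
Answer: -88585744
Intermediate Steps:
u(Z) = (-8 + Z)*(11 + Z)
-(P(M(2)) - 112*u(1))**2 = -((-4/2)**2 - 112/(1/(-88 + 1**2 + 3*1)))**2 = -((-4*1/2)**2 - 112/(1/(-88 + 1 + 3)))**2 = -((-2)**2 - 112/(1/(-84)))**2 = -(4 - 112/(-1/84))**2 = -(4 - 112*(-84))**2 = -(4 + 9408)**2 = -1*9412**2 = -1*88585744 = -88585744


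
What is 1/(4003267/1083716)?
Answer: 1083716/4003267 ≈ 0.27071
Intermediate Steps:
1/(4003267/1083716) = 1083716/4003267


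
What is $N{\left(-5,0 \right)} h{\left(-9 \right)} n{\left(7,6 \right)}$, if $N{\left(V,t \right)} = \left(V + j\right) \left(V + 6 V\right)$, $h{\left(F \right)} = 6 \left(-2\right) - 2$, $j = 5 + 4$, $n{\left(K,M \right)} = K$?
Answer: $13720$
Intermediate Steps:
$j = 9$
$h{\left(F \right)} = -14$ ($h{\left(F \right)} = -12 - 2 = -14$)
$N{\left(V,t \right)} = 7 V \left(9 + V\right)$ ($N{\left(V,t \right)} = \left(V + 9\right) \left(V + 6 V\right) = \left(9 + V\right) 7 V = 7 V \left(9 + V\right)$)
$N{\left(-5,0 \right)} h{\left(-9 \right)} n{\left(7,6 \right)} = 7 \left(-5\right) \left(9 - 5\right) \left(-14\right) 7 = 7 \left(-5\right) 4 \left(-14\right) 7 = \left(-140\right) \left(-14\right) 7 = 1960 \cdot 7 = 13720$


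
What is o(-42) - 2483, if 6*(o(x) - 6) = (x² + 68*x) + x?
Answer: -2666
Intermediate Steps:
o(x) = 6 + x²/6 + 23*x/2 (o(x) = 6 + ((x² + 68*x) + x)/6 = 6 + (x² + 69*x)/6 = 6 + (x²/6 + 23*x/2) = 6 + x²/6 + 23*x/2)
o(-42) - 2483 = (6 + (⅙)*(-42)² + (23/2)*(-42)) - 2483 = (6 + (⅙)*1764 - 483) - 2483 = (6 + 294 - 483) - 2483 = -183 - 2483 = -2666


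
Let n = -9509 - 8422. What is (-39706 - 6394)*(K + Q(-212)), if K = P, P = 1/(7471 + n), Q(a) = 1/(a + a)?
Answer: 6271905/55438 ≈ 113.13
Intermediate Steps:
n = -17931
Q(a) = 1/(2*a)
P = -1/10460 (P = 1/(7471 - 17931) = 1/(-10460) = -1/10460 ≈ -9.5602e-5)
K = -1/10460 ≈ -9.5602e-5
(-39706 - 6394)*(K + Q(-212)) = (-39706 - 6394)*(-1/10460 + (½)/(-212)) = -46100*(-1/10460 + (½)*(-1/212)) = -46100*(-1/10460 - 1/424) = -46100*(-2721/1108760) = 6271905/55438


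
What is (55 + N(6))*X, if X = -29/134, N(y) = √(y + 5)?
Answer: -1595/134 - 29*√11/134 ≈ -12.621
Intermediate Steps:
N(y) = √(5 + y)
X = -29/134 (X = -29*1/134 = -29/134 ≈ -0.21642)
(55 + N(6))*X = (55 + √(5 + 6))*(-29/134) = (55 + √11)*(-29/134) = -1595/134 - 29*√11/134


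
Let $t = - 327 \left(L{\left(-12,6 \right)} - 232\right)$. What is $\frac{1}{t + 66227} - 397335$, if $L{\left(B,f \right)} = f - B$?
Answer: $- \frac{54119013674}{136205} \approx -3.9734 \cdot 10^{5}$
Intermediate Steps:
$t = 69978$ ($t = - 327 \left(\left(6 - -12\right) - 232\right) = - 327 \left(\left(6 + 12\right) - 232\right) = - 327 \left(18 - 232\right) = \left(-327\right) \left(-214\right) = 69978$)
$\frac{1}{t + 66227} - 397335 = \frac{1}{69978 + 66227} - 397335 = \frac{1}{136205} - 397335 = - \frac{54119013674}{136205}$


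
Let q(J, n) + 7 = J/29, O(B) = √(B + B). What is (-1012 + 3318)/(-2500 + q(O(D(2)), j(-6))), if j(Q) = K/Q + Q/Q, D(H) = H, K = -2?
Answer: -66874/72701 ≈ -0.91985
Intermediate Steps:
j(Q) = 1 - 2/Q (j(Q) = -2/Q + Q/Q = -2/Q + 1 = 1 - 2/Q)
O(B) = √2*√B (O(B) = √(2*B) = √2*√B)
q(J, n) = -7 + J/29
(-1012 + 3318)/(-2500 + q(O(D(2)), j(-6))) = (-1012 + 3318)/(-2500 + (-7 + (√2*√2)/29)) = 2306/(-2500 + (-7 + (1/29)*2)) = 2306/(-2500 + (-7 + 2/29)) = 2306/(-2500 - 201/29) = 2306/(-72701/29) = 2306*(-29/72701) = -66874/72701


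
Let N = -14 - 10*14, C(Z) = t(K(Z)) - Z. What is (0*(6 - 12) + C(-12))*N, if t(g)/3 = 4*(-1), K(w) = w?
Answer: 0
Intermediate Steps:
t(g) = -12 (t(g) = 3*(4*(-1)) = 3*(-4) = -12)
C(Z) = -12 - Z
N = -154 (N = -14 - 140 = -154)
(0*(6 - 12) + C(-12))*N = (0*(6 - 12) + (-12 - 1*(-12)))*(-154) = (0*(-6) + (-12 + 12))*(-154) = (0 + 0)*(-154) = 0*(-154) = 0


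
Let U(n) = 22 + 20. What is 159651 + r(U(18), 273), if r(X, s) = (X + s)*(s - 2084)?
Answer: -410814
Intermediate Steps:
U(n) = 42
r(X, s) = (-2084 + s)*(X + s) (r(X, s) = (X + s)*(-2084 + s) = (-2084 + s)*(X + s))
159651 + r(U(18), 273) = 159651 + (273**2 - 2084*42 - 2084*273 + 42*273) = 159651 + (74529 - 87528 - 568932 + 11466) = 159651 - 570465 = -410814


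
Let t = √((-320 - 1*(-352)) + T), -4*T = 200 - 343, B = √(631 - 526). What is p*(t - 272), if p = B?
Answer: √105*(-544 + √271)/2 ≈ -2702.8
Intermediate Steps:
B = √105 ≈ 10.247
p = √105 ≈ 10.247
T = 143/4 (T = -(200 - 343)/4 = -¼*(-143) = 143/4 ≈ 35.750)
t = √271/2 (t = √((-320 - 1*(-352)) + 143/4) = √((-320 + 352) + 143/4) = √(32 + 143/4) = √(271/4) = √271/2 ≈ 8.2310)
p*(t - 272) = √105*(√271/2 - 272) = √105*(-272 + √271/2)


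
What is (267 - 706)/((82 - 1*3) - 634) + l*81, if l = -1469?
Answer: -66038456/555 ≈ -1.1899e+5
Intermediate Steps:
(267 - 706)/((82 - 1*3) - 634) + l*81 = (267 - 706)/((82 - 1*3) - 634) - 1469*81 = -439/((82 - 3) - 634) - 118989 = -439/(79 - 634) - 118989 = -439/(-555) - 118989 = -439*(-1/555) - 118989 = 439/555 - 118989 = -66038456/555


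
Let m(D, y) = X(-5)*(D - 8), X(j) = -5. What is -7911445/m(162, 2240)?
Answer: 1582289/154 ≈ 10275.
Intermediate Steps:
m(D, y) = 40 - 5*D (m(D, y) = -5*(D - 8) = -5*(-8 + D) = 40 - 5*D)
-7911445/m(162, 2240) = -7911445/(40 - 5*162) = -7911445/(40 - 810) = -7911445/(-770) = -7911445*(-1/770) = 1582289/154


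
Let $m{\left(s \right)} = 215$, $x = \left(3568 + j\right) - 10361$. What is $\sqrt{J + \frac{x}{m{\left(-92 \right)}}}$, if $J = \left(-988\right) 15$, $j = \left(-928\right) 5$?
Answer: $\frac{i \sqrt{687512595}}{215} \approx 121.96 i$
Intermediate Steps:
$j = -4640$
$x = -11433$ ($x = \left(3568 - 4640\right) - 10361 = -1072 - 10361 = -11433$)
$J = -14820$
$\sqrt{J + \frac{x}{m{\left(-92 \right)}}} = \sqrt{-14820 - \frac{11433}{215}} = \sqrt{- \frac{3197733}{215}} = \frac{i \sqrt{687512595}}{215}$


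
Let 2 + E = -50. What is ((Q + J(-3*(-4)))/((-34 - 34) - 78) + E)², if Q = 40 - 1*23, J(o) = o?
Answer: 58079641/21316 ≈ 2724.7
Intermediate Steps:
Q = 17 (Q = 40 - 23 = 17)
E = -52 (E = -2 - 50 = -52)
((Q + J(-3*(-4)))/((-34 - 34) - 78) + E)² = ((17 - 3*(-4))/((-34 - 34) - 78) - 52)² = ((17 + 12)/(-68 - 78) - 52)² = (29/(-146) - 52)² = (29*(-1/146) - 52)² = (-29/146 - 52)² = (-7621/146)² = 58079641/21316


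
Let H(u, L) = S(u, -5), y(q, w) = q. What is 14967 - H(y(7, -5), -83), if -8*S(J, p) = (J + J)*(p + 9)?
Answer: 14974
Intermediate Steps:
S(J, p) = -J*(9 + p)/4 (S(J, p) = -(J + J)*(p + 9)/8 = -2*J*(9 + p)/8 = -J*(9 + p)/4)
H(u, L) = -u (H(u, L) = -u*(9 - 5)/4 = -1/4*u*4 = -u)
14967 - H(y(7, -5), -83) = 14967 - (-1)*7 = 14967 - 1*(-7) = 14967 + 7 = 14974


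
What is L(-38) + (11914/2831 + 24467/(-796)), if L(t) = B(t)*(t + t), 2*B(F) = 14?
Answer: -1258631765/2253476 ≈ -558.53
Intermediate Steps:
B(F) = 7 (B(F) = (½)*14 = 7)
L(t) = 14*t (L(t) = 7*(t + t) = 7*(2*t) = 14*t)
L(-38) + (11914/2831 + 24467/(-796)) = 14*(-38) + (11914/2831 + 24467/(-796)) = -532 + (11914*(1/2831) + 24467*(-1/796)) = -532 + (11914/2831 - 24467/796) = -532 - 59782533/2253476 = -1258631765/2253476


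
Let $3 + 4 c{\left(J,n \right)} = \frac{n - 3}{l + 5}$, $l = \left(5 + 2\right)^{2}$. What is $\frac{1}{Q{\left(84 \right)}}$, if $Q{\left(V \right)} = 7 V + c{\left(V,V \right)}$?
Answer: $\frac{8}{4701} \approx 0.0017018$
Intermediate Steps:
$l = 49$ ($l = 7^{2} = 49$)
$c{\left(J,n \right)} = - \frac{55}{72} + \frac{n}{216}$ ($c{\left(J,n \right)} = - \frac{3}{4} + \frac{\left(n - 3\right) \frac{1}{49 + 5}}{4} = - \frac{3}{4} + \frac{\left(-3 + n\right) \frac{1}{54}}{4} = - \frac{3}{4} + \frac{- \frac{1}{18} + \frac{n}{54}}{4} = - \frac{3}{4} + \left(- \frac{1}{72} + \frac{n}{216}\right) = - \frac{55}{72} + \frac{n}{216}$)
$Q{\left(V \right)} = - \frac{55}{72} + \frac{1513 V}{216}$ ($Q{\left(V \right)} = 7 V + \left(- \frac{55}{72} + \frac{V}{216}\right) = - \frac{55}{72} + \frac{1513 V}{216}$)
$\frac{1}{Q{\left(84 \right)}} = \frac{1}{- \frac{55}{72} + \frac{1513}{216} \cdot 84} = \frac{1}{- \frac{55}{72} + \frac{10591}{18}} = \frac{1}{\frac{4701}{8}} = \frac{8}{4701}$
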